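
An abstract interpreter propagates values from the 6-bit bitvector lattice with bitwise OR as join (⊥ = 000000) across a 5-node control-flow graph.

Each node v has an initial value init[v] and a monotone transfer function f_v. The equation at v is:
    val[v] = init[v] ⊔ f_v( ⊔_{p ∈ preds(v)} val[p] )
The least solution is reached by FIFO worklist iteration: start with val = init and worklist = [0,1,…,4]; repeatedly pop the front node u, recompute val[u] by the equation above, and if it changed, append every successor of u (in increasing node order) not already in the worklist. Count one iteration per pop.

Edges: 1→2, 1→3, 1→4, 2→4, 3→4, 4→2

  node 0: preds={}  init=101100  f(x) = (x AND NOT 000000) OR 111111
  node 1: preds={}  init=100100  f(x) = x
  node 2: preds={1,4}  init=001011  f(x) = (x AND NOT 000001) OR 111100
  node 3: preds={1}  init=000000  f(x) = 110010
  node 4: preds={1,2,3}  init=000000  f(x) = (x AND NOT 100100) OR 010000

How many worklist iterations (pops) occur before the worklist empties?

6

Iteration log — 6 steps:
  step 1. node 0  ⊔preds=000000  new=111111  old=101100  +wl: 
  step 2. node 1  ⊔preds=000000  new=100100  stable
  step 3. node 2  ⊔preds=100100  new=111111  old=001011  +wl: 
  step 4. node 3  ⊔preds=100100  new=110010  old=000000  +wl: 
  step 5. node 4  ⊔preds=111111  new=011011  old=000000  +wl: 2
  step 6. node 2  ⊔preds=111111  new=111111  stable

Least fixpoint reached:
  node 0: 111111
  node 1: 100100
  node 2: 111111
  node 3: 110010
  node 4: 011011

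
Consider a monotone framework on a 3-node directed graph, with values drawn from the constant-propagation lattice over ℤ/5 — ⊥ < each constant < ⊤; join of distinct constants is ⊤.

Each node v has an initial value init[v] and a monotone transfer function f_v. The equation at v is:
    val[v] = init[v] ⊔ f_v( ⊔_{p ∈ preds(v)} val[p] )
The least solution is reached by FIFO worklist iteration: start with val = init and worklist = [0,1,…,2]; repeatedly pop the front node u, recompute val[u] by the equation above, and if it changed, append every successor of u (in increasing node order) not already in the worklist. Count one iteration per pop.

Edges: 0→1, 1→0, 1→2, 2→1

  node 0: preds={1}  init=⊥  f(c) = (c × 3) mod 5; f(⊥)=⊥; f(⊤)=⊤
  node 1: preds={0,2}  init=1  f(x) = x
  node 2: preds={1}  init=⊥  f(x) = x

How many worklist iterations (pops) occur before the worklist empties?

5

Worklist (5 pops):
  #1 pop 0: in=1 → 3 (was ⊥); enqueue []
  #2 pop 1: in=3 → ⊤ (was 1); enqueue [0]
  #3 pop 2: in=⊤ → ⊤ (was ⊥); enqueue [1]
  #4 pop 0: in=⊤ → ⊤ (was 3); enqueue []
  #5 pop 1: in=⊤ → ⊤ (no change)

Fixpoint:
  val[0] = ⊤
  val[1] = ⊤
  val[2] = ⊤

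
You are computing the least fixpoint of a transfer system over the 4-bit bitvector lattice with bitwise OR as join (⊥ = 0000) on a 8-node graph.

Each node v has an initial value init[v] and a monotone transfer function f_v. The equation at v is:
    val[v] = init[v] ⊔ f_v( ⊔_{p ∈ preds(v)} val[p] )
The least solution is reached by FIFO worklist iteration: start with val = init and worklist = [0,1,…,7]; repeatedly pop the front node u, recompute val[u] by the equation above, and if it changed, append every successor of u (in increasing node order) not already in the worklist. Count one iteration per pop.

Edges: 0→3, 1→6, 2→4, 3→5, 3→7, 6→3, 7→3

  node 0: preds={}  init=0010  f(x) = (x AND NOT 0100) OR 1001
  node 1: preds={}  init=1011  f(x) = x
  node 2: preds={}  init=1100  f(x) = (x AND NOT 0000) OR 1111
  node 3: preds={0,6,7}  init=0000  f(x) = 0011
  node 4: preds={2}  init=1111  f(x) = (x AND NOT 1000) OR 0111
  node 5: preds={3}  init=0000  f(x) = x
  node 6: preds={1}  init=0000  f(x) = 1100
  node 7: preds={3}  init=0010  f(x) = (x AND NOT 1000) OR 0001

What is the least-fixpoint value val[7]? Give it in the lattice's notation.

Worklist (9 pops):
  #1 pop 0: in=0000 → 1011 (was 0010); enqueue []
  #2 pop 1: in=0000 → 1011 (no change)
  #3 pop 2: in=0000 → 1111 (was 1100); enqueue []
  #4 pop 3: in=1011 → 0011 (was 0000); enqueue []
  #5 pop 4: in=1111 → 1111 (no change)
  #6 pop 5: in=0011 → 0011 (was 0000); enqueue []
  #7 pop 6: in=1011 → 1100 (was 0000); enqueue [3]
  #8 pop 7: in=0011 → 0011 (was 0010); enqueue []
  #9 pop 3: in=1111 → 0011 (no change)

Fixpoint:
  val[0] = 1011
  val[1] = 1011
  val[2] = 1111
  val[3] = 0011
  val[4] = 1111
  val[5] = 0011
  val[6] = 1100
  val[7] = 0011

0011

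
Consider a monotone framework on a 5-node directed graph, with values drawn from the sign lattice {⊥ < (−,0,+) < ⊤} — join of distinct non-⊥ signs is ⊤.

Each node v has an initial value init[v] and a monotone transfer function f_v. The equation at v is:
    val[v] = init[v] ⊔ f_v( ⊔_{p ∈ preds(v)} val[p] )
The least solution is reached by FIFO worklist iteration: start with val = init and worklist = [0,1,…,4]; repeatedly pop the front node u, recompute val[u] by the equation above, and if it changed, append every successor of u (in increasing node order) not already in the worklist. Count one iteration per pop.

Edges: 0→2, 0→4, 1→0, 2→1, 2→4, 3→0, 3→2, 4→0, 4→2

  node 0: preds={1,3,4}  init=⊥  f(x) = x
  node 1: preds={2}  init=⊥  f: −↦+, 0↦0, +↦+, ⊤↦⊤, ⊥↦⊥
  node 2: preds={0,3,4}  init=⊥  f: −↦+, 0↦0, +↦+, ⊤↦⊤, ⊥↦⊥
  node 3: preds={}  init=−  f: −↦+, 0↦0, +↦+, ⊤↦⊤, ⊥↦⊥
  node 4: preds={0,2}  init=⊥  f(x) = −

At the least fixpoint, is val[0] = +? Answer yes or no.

no

Trace (11 dequeues):
  [1] u=0 | in − | out − | prev ⊥ | push {}
  [2] u=1 | in ⊥ | out ⊥ | ==
  [3] u=2 | in − | out + | prev ⊥ | push {1}
  [4] u=3 | in ⊥ | out − | ==
  [5] u=4 | in ⊤ | out − | prev ⊥ | push {0,2}
  [6] u=1 | in + | out + | prev ⊥ | push {}
  [7] u=0 | in ⊤ | out ⊤ | prev − | push {4}
  [8] u=2 | in ⊤ | out ⊤ | prev + | push {1}
  [9] u=4 | in ⊤ | out − | ==
  [10] u=1 | in ⊤ | out ⊤ | prev + | push {0}
  [11] u=0 | in ⊤ | out ⊤ | ==

Converged values:
  [0] ⊤
  [1] ⊤
  [2] ⊤
  [3] −
  [4] −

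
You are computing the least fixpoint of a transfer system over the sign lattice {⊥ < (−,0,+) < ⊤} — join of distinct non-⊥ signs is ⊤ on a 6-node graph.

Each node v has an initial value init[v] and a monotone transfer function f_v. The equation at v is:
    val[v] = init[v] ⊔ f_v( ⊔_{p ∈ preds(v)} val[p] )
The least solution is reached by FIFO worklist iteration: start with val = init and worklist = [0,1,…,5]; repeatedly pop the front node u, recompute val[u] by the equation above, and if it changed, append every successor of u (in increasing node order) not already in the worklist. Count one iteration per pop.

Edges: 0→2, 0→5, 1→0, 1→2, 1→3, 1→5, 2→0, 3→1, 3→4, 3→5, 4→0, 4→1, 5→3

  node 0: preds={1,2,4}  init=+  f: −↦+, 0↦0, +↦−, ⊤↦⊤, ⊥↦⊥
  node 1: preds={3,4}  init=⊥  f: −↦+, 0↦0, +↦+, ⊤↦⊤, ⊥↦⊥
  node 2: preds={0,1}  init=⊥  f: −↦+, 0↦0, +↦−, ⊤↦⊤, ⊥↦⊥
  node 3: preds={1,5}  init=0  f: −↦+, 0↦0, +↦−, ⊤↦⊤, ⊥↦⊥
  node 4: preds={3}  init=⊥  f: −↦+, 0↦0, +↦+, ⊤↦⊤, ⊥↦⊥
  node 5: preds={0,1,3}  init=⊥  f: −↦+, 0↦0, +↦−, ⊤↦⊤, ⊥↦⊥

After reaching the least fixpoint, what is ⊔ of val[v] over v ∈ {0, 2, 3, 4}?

⊤

Worklist (18 pops):
  #1 pop 0: in=⊥ → + (no change)
  #2 pop 1: in=0 → 0 (was ⊥); enqueue [0]
  #3 pop 2: in=⊤ → ⊤ (was ⊥); enqueue []
  #4 pop 3: in=0 → 0 (no change)
  #5 pop 4: in=0 → 0 (was ⊥); enqueue [1]
  #6 pop 5: in=⊤ → ⊤ (was ⊥); enqueue [3]
  #7 pop 0: in=⊤ → ⊤ (was +); enqueue [2,5]
  #8 pop 1: in=0 → 0 (no change)
  #9 pop 3: in=⊤ → ⊤ (was 0); enqueue [1,4]
  #10 pop 2: in=⊤ → ⊤ (no change)
  #11 pop 5: in=⊤ → ⊤ (no change)
  #12 pop 1: in=⊤ → ⊤ (was 0); enqueue [0,2,3,5]
  #13 pop 4: in=⊤ → ⊤ (was 0); enqueue [1]
  #14 pop 0: in=⊤ → ⊤ (no change)
  #15 pop 2: in=⊤ → ⊤ (no change)
  #16 pop 3: in=⊤ → ⊤ (no change)
  #17 pop 5: in=⊤ → ⊤ (no change)
  #18 pop 1: in=⊤ → ⊤ (no change)

Fixpoint:
  val[0] = ⊤
  val[1] = ⊤
  val[2] = ⊤
  val[3] = ⊤
  val[4] = ⊤
  val[5] = ⊤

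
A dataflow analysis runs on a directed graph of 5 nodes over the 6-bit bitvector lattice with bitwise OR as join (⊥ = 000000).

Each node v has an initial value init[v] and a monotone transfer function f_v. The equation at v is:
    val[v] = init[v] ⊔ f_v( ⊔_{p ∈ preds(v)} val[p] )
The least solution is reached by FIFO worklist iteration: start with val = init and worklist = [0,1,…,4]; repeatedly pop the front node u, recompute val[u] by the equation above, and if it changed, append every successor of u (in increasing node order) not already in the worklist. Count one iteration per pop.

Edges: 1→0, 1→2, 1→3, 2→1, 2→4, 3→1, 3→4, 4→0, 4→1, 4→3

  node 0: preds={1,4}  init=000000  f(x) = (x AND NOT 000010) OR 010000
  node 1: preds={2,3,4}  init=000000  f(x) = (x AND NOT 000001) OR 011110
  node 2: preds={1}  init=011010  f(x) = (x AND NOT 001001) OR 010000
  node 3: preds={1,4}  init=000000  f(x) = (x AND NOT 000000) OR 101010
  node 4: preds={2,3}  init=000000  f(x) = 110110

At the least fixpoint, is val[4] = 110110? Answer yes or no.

yes

Trace (12 dequeues):
  [1] u=0 | in 000000 | out 010000 | prev 000000 | push {}
  [2] u=1 | in 011010 | out 011110 | prev 000000 | push {0}
  [3] u=2 | in 011110 | out 011110 | prev 011010 | push {1}
  [4] u=3 | in 011110 | out 111110 | prev 000000 | push {}
  [5] u=4 | in 111110 | out 110110 | prev 000000 | push {3}
  [6] u=0 | in 111110 | out 111100 | prev 010000 | push {}
  [7] u=1 | in 111110 | out 111110 | prev 011110 | push {0,2}
  [8] u=3 | in 111110 | out 111110 | ==
  [9] u=0 | in 111110 | out 111100 | ==
  [10] u=2 | in 111110 | out 111110 | prev 011110 | push {1,4}
  [11] u=1 | in 111110 | out 111110 | ==
  [12] u=4 | in 111110 | out 110110 | ==

Converged values:
  [0] 111100
  [1] 111110
  [2] 111110
  [3] 111110
  [4] 110110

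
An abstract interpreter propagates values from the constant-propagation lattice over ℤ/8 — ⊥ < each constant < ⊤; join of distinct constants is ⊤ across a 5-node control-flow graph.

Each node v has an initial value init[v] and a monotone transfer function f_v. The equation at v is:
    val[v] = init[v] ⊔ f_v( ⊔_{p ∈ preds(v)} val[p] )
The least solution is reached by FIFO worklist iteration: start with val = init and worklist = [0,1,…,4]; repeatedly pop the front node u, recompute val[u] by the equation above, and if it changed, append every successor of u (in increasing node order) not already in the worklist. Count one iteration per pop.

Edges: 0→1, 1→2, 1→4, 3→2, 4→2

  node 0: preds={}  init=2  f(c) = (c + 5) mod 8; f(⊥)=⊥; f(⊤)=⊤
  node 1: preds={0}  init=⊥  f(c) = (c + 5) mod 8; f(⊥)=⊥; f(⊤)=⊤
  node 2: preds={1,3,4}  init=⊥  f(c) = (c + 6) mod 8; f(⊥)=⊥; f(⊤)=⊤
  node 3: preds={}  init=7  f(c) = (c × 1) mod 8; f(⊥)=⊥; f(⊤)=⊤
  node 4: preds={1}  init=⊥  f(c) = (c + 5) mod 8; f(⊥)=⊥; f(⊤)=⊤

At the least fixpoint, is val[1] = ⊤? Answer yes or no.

no

Trace (6 dequeues):
  [1] u=0 | in ⊥ | out 2 | ==
  [2] u=1 | in 2 | out 7 | prev ⊥ | push {}
  [3] u=2 | in 7 | out 5 | prev ⊥ | push {}
  [4] u=3 | in ⊥ | out 7 | ==
  [5] u=4 | in 7 | out 4 | prev ⊥ | push {2}
  [6] u=2 | in ⊤ | out ⊤ | prev 5 | push {}

Converged values:
  [0] 2
  [1] 7
  [2] ⊤
  [3] 7
  [4] 4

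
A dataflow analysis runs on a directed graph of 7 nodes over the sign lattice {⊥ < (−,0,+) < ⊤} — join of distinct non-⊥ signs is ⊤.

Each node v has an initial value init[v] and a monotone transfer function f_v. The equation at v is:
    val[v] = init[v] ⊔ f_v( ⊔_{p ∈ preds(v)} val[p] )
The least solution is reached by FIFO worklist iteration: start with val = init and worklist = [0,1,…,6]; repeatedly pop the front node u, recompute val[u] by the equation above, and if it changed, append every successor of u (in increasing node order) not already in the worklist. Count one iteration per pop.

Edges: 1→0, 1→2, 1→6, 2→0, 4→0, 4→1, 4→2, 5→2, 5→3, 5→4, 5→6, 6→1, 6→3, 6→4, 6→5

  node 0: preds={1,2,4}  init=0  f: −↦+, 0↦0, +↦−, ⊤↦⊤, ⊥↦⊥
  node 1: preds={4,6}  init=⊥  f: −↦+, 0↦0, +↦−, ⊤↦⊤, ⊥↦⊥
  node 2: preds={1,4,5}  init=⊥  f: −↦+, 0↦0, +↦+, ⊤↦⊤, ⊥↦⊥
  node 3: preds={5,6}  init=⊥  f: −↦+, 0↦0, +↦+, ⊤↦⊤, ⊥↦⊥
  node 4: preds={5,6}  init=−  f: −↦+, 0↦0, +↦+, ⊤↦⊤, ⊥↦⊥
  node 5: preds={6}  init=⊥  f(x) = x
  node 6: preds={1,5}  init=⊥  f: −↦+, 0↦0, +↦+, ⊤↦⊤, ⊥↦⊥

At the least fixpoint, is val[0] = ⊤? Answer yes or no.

yes

Iteration log — 23 steps:
  step 1. node 0  ⊔preds=−  new=⊤  old=0  +wl: 
  step 2. node 1  ⊔preds=−  new=+  old=⊥  +wl: 0
  step 3. node 2  ⊔preds=⊤  new=⊤  old=⊥  +wl: 
  step 4. node 3  ⊔preds=⊥  new=⊥  stable
  step 5. node 4  ⊔preds=⊥  new=−  stable
  step 6. node 5  ⊔preds=⊥  new=⊥  stable
  step 7. node 6  ⊔preds=+  new=+  old=⊥  +wl: 1,3,4,5
  step 8. node 0  ⊔preds=⊤  new=⊤  stable
  step 9. node 1  ⊔preds=⊤  new=⊤  old=+  +wl: 0,2,6
  step 10. node 3  ⊔preds=+  new=+  old=⊥  +wl: 
  step 11. node 4  ⊔preds=+  new=⊤  old=−  +wl: 1
  step 12. node 5  ⊔preds=+  new=+  old=⊥  +wl: 3,4
  step 13. node 0  ⊔preds=⊤  new=⊤  stable
  step 14. node 2  ⊔preds=⊤  new=⊤  stable
  step 15. node 6  ⊔preds=⊤  new=⊤  old=+  +wl: 5
  step 16. node 1  ⊔preds=⊤  new=⊤  stable
  step 17. node 3  ⊔preds=⊤  new=⊤  old=+  +wl: 
  step 18. node 4  ⊔preds=⊤  new=⊤  stable
  step 19. node 5  ⊔preds=⊤  new=⊤  old=+  +wl: 2,3,4,6
  step 20. node 2  ⊔preds=⊤  new=⊤  stable
  step 21. node 3  ⊔preds=⊤  new=⊤  stable
  step 22. node 4  ⊔preds=⊤  new=⊤  stable
  step 23. node 6  ⊔preds=⊤  new=⊤  stable

Least fixpoint reached:
  node 0: ⊤
  node 1: ⊤
  node 2: ⊤
  node 3: ⊤
  node 4: ⊤
  node 5: ⊤
  node 6: ⊤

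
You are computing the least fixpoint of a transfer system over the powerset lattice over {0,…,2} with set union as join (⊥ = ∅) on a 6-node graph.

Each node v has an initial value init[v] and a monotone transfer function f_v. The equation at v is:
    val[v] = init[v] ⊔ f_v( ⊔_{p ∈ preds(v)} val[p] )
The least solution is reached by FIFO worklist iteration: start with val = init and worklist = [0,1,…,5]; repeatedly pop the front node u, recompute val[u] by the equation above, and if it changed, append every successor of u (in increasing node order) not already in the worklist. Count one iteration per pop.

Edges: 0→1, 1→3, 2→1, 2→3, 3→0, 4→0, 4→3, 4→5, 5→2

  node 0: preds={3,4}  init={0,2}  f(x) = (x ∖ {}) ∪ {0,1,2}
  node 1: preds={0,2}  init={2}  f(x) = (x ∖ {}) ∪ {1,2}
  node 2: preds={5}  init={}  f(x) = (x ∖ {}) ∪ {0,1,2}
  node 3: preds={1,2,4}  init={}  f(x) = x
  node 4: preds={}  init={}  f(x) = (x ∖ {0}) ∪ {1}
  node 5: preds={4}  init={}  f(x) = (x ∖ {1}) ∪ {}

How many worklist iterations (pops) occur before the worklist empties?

Trace (9 dequeues):
  [1] u=0 | in {} | out {0,1,2} | prev {0,2} | push {}
  [2] u=1 | in {0,1,2} | out {0,1,2} | prev {2} | push {}
  [3] u=2 | in {} | out {0,1,2} | prev {} | push {1}
  [4] u=3 | in {0,1,2} | out {0,1,2} | prev {} | push {0}
  [5] u=4 | in {} | out {1} | prev {} | push {3}
  [6] u=5 | in {1} | out {} | ==
  [7] u=1 | in {0,1,2} | out {0,1,2} | ==
  [8] u=0 | in {0,1,2} | out {0,1,2} | ==
  [9] u=3 | in {0,1,2} | out {0,1,2} | ==

Converged values:
  [0] {0,1,2}
  [1] {0,1,2}
  [2] {0,1,2}
  [3] {0,1,2}
  [4] {1}
  [5] {}

9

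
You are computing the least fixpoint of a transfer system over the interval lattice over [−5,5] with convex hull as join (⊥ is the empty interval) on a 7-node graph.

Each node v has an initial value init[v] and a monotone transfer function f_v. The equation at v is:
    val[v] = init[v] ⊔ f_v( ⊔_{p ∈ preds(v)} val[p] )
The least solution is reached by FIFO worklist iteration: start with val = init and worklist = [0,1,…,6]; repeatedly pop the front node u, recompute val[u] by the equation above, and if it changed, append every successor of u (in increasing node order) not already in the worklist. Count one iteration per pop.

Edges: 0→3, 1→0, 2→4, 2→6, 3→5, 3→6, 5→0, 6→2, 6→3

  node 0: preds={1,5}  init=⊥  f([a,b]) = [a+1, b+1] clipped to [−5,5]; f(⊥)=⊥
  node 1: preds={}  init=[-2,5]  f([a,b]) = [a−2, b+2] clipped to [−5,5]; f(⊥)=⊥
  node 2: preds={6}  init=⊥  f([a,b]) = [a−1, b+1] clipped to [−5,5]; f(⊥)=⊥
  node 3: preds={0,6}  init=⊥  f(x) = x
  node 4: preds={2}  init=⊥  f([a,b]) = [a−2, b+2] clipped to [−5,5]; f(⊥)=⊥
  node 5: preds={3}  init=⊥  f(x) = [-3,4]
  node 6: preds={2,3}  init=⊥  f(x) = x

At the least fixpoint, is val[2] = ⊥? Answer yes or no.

no

Trace (31 dequeues):
  [1] u=0 | in [-2,5] | out [-1,5] | prev ⊥ | push {}
  [2] u=1 | in ⊥ | out [-2,5] | ==
  [3] u=2 | in ⊥ | out ⊥ | ==
  [4] u=3 | in [-1,5] | out [-1,5] | prev ⊥ | push {}
  [5] u=4 | in ⊥ | out ⊥ | ==
  [6] u=5 | in [-1,5] | out [-3,4] | prev ⊥ | push {0}
  [7] u=6 | in [-1,5] | out [-1,5] | prev ⊥ | push {2,3}
  [8] u=0 | in [-3,5] | out [-2,5] | prev [-1,5] | push {}
  [9] u=2 | in [-1,5] | out [-2,5] | prev ⊥ | push {4,6}
  [10] u=3 | in [-2,5] | out [-2,5] | prev [-1,5] | push {5}
  [11] u=4 | in [-2,5] | out [-4,5] | prev ⊥ | push {}
  [12] u=6 | in [-2,5] | out [-2,5] | prev [-1,5] | push {2,3}
  [13] u=5 | in [-2,5] | out [-3,4] | ==
  [14] u=2 | in [-2,5] | out [-3,5] | prev [-2,5] | push {4,6}
  [15] u=3 | in [-2,5] | out [-2,5] | ==
  [16] u=4 | in [-3,5] | out [-5,5] | prev [-4,5] | push {}
  [17] u=6 | in [-3,5] | out [-3,5] | prev [-2,5] | push {2,3}
  [18] u=2 | in [-3,5] | out [-4,5] | prev [-3,5] | push {4,6}
  [19] u=3 | in [-3,5] | out [-3,5] | prev [-2,5] | push {5}
  [20] u=4 | in [-4,5] | out [-5,5] | ==
  [21] u=6 | in [-4,5] | out [-4,5] | prev [-3,5] | push {2,3}
  [22] u=5 | in [-3,5] | out [-3,4] | ==
  [23] u=2 | in [-4,5] | out [-5,5] | prev [-4,5] | push {4,6}
  [24] u=3 | in [-4,5] | out [-4,5] | prev [-3,5] | push {5}
  [25] u=4 | in [-5,5] | out [-5,5] | ==
  [26] u=6 | in [-5,5] | out [-5,5] | prev [-4,5] | push {2,3}
  [27] u=5 | in [-4,5] | out [-3,4] | ==
  [28] u=2 | in [-5,5] | out [-5,5] | ==
  [29] u=3 | in [-5,5] | out [-5,5] | prev [-4,5] | push {5,6}
  [30] u=5 | in [-5,5] | out [-3,4] | ==
  [31] u=6 | in [-5,5] | out [-5,5] | ==

Converged values:
  [0] [-2,5]
  [1] [-2,5]
  [2] [-5,5]
  [3] [-5,5]
  [4] [-5,5]
  [5] [-3,4]
  [6] [-5,5]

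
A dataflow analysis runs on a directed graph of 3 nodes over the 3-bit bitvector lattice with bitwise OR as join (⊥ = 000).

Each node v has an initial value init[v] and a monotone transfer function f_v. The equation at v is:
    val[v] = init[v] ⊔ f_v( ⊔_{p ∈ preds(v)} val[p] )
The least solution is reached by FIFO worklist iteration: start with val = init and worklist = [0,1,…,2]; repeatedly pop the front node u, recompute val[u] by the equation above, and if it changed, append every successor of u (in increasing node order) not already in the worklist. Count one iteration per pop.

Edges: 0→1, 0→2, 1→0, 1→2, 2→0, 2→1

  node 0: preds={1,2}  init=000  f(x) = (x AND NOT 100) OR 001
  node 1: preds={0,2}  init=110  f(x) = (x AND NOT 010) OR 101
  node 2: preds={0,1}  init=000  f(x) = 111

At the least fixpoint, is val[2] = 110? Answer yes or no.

no

Worklist (5 pops):
  #1 pop 0: in=110 → 011 (was 000); enqueue []
  #2 pop 1: in=011 → 111 (was 110); enqueue [0]
  #3 pop 2: in=111 → 111 (was 000); enqueue [1]
  #4 pop 0: in=111 → 011 (no change)
  #5 pop 1: in=111 → 111 (no change)

Fixpoint:
  val[0] = 011
  val[1] = 111
  val[2] = 111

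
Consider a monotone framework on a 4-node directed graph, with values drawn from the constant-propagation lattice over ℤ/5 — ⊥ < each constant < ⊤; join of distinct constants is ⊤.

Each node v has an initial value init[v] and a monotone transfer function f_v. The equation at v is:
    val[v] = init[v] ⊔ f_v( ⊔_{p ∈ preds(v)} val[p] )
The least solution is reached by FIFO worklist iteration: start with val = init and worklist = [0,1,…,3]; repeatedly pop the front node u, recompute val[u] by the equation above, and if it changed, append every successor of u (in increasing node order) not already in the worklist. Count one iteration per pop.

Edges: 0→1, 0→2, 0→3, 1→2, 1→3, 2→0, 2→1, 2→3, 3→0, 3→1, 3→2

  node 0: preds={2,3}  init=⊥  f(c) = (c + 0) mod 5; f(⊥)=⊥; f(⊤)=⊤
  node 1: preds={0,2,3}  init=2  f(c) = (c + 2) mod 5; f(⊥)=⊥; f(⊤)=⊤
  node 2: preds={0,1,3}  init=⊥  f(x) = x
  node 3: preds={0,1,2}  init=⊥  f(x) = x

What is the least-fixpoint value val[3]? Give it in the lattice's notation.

⊤

Iteration log — 12 steps:
  step 1. node 0  ⊔preds=⊥  new=⊥  stable
  step 2. node 1  ⊔preds=⊥  new=2  stable
  step 3. node 2  ⊔preds=2  new=2  old=⊥  +wl: 0,1
  step 4. node 3  ⊔preds=2  new=2  old=⊥  +wl: 2
  step 5. node 0  ⊔preds=2  new=2  old=⊥  +wl: 3
  step 6. node 1  ⊔preds=2  new=⊤  old=2  +wl: 
  step 7. node 2  ⊔preds=⊤  new=⊤  old=2  +wl: 0,1
  step 8. node 3  ⊔preds=⊤  new=⊤  old=2  +wl: 2
  step 9. node 0  ⊔preds=⊤  new=⊤  old=2  +wl: 3
  step 10. node 1  ⊔preds=⊤  new=⊤  stable
  step 11. node 2  ⊔preds=⊤  new=⊤  stable
  step 12. node 3  ⊔preds=⊤  new=⊤  stable

Least fixpoint reached:
  node 0: ⊤
  node 1: ⊤
  node 2: ⊤
  node 3: ⊤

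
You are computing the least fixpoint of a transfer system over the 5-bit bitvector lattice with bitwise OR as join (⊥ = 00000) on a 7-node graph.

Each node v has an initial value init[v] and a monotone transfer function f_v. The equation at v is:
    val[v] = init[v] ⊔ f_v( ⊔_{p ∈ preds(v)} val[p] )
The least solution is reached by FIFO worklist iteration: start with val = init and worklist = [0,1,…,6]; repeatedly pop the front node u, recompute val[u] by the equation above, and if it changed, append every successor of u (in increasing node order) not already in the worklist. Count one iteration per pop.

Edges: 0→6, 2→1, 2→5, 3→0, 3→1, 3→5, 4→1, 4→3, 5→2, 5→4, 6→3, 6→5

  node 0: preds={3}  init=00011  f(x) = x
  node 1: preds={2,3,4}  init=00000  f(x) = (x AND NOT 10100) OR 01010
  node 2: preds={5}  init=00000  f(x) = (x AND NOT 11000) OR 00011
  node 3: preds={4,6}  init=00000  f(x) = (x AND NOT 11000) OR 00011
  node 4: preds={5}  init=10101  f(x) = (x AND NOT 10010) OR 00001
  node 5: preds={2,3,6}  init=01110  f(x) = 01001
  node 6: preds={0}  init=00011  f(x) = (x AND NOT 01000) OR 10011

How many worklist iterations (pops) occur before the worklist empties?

Trace (16 dequeues):
  [1] u=0 | in 00000 | out 00011 | ==
  [2] u=1 | in 10101 | out 01011 | prev 00000 | push {}
  [3] u=2 | in 01110 | out 00111 | prev 00000 | push {1}
  [4] u=3 | in 10111 | out 00111 | prev 00000 | push {0}
  [5] u=4 | in 01110 | out 11101 | prev 10101 | push {3}
  [6] u=5 | in 00111 | out 01111 | prev 01110 | push {2,4}
  [7] u=6 | in 00011 | out 10011 | prev 00011 | push {5}
  [8] u=1 | in 11111 | out 01011 | ==
  [9] u=0 | in 00111 | out 00111 | prev 00011 | push {6}
  [10] u=3 | in 11111 | out 00111 | ==
  [11] u=2 | in 01111 | out 00111 | ==
  [12] u=4 | in 01111 | out 11101 | ==
  [13] u=5 | in 10111 | out 01111 | ==
  [14] u=6 | in 00111 | out 10111 | prev 10011 | push {3,5}
  [15] u=3 | in 11111 | out 00111 | ==
  [16] u=5 | in 10111 | out 01111 | ==

Converged values:
  [0] 00111
  [1] 01011
  [2] 00111
  [3] 00111
  [4] 11101
  [5] 01111
  [6] 10111

16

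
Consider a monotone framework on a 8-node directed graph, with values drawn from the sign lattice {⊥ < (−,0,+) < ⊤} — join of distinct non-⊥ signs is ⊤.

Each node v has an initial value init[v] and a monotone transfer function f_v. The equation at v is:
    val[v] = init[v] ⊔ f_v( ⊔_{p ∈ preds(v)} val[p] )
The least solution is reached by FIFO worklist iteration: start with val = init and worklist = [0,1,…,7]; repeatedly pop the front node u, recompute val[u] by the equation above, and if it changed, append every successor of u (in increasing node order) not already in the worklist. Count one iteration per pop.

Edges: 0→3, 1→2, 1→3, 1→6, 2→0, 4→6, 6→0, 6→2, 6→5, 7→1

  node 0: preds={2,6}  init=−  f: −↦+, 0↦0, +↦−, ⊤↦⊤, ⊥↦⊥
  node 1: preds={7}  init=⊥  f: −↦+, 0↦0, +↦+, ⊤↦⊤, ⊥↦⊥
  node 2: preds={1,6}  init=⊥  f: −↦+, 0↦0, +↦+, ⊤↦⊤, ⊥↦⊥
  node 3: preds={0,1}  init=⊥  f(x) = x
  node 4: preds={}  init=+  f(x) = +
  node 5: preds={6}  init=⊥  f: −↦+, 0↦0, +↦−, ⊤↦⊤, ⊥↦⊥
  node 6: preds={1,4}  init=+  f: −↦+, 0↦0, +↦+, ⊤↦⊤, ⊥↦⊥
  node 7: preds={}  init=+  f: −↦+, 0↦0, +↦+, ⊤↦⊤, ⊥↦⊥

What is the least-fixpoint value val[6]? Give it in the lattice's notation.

Worklist (9 pops):
  #1 pop 0: in=+ → − (no change)
  #2 pop 1: in=+ → + (was ⊥); enqueue []
  #3 pop 2: in=+ → + (was ⊥); enqueue [0]
  #4 pop 3: in=⊤ → ⊤ (was ⊥); enqueue []
  #5 pop 4: in=⊥ → + (no change)
  #6 pop 5: in=+ → − (was ⊥); enqueue []
  #7 pop 6: in=+ → + (no change)
  #8 pop 7: in=⊥ → + (no change)
  #9 pop 0: in=+ → − (no change)

Fixpoint:
  val[0] = −
  val[1] = +
  val[2] = +
  val[3] = ⊤
  val[4] = +
  val[5] = −
  val[6] = +
  val[7] = +

+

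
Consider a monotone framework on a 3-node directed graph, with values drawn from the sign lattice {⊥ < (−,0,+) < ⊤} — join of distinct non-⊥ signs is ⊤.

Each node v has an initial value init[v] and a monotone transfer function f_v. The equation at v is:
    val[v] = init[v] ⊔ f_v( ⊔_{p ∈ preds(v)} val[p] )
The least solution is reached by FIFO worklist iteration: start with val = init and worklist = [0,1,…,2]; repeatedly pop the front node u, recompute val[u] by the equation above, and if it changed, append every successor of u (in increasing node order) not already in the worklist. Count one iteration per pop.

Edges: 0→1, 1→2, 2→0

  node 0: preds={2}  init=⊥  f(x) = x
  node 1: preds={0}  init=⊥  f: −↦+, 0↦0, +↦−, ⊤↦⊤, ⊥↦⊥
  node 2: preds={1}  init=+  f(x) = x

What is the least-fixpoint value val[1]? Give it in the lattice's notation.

⊤

Worklist (6 pops):
  #1 pop 0: in=+ → + (was ⊥); enqueue []
  #2 pop 1: in=+ → − (was ⊥); enqueue []
  #3 pop 2: in=− → ⊤ (was +); enqueue [0]
  #4 pop 0: in=⊤ → ⊤ (was +); enqueue [1]
  #5 pop 1: in=⊤ → ⊤ (was −); enqueue [2]
  #6 pop 2: in=⊤ → ⊤ (no change)

Fixpoint:
  val[0] = ⊤
  val[1] = ⊤
  val[2] = ⊤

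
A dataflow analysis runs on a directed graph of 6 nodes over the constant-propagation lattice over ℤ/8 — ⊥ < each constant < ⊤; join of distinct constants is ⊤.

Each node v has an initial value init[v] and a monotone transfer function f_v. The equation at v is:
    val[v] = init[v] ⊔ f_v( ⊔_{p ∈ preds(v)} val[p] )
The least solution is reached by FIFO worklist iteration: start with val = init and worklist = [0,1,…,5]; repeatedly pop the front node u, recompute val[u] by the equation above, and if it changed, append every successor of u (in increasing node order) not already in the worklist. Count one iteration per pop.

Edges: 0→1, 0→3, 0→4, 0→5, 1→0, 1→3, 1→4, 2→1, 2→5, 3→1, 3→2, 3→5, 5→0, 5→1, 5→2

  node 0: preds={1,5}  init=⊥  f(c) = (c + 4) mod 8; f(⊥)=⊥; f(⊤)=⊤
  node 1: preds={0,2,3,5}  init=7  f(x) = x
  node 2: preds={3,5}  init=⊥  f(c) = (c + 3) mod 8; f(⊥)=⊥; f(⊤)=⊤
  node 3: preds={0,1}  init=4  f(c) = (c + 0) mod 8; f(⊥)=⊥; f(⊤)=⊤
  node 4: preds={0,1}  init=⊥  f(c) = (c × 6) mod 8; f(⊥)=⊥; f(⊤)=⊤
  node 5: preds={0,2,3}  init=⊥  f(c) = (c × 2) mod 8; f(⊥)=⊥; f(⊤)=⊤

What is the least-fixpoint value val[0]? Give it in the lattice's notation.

⊤

Iteration log — 13 steps:
  step 1. node 0  ⊔preds=7  new=3  old=⊥  +wl: 
  step 2. node 1  ⊔preds=⊤  new=⊤  old=7  +wl: 0
  step 3. node 2  ⊔preds=4  new=7  old=⊥  +wl: 1
  step 4. node 3  ⊔preds=⊤  new=⊤  old=4  +wl: 2
  step 5. node 4  ⊔preds=⊤  new=⊤  old=⊥  +wl: 
  step 6. node 5  ⊔preds=⊤  new=⊤  old=⊥  +wl: 
  step 7. node 0  ⊔preds=⊤  new=⊤  old=3  +wl: 3,4,5
  step 8. node 1  ⊔preds=⊤  new=⊤  stable
  step 9. node 2  ⊔preds=⊤  new=⊤  old=7  +wl: 1
  step 10. node 3  ⊔preds=⊤  new=⊤  stable
  step 11. node 4  ⊔preds=⊤  new=⊤  stable
  step 12. node 5  ⊔preds=⊤  new=⊤  stable
  step 13. node 1  ⊔preds=⊤  new=⊤  stable

Least fixpoint reached:
  node 0: ⊤
  node 1: ⊤
  node 2: ⊤
  node 3: ⊤
  node 4: ⊤
  node 5: ⊤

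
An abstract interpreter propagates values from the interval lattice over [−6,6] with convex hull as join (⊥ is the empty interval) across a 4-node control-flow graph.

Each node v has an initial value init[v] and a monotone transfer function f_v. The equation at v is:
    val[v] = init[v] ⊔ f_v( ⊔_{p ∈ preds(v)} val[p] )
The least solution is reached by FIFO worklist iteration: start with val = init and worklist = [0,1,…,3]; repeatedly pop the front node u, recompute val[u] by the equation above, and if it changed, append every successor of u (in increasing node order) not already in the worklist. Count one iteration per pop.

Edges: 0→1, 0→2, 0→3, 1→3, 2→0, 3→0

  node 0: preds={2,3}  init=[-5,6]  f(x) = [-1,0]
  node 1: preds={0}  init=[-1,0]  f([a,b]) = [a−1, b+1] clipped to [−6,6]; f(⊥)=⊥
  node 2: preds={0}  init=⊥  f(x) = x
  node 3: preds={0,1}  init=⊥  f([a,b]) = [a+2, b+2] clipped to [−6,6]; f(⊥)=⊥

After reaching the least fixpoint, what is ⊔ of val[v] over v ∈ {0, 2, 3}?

Worklist (5 pops):
  #1 pop 0: in=⊥ → [-5,6] (no change)
  #2 pop 1: in=[-5,6] → [-6,6] (was [-1,0]); enqueue []
  #3 pop 2: in=[-5,6] → [-5,6] (was ⊥); enqueue [0]
  #4 pop 3: in=[-6,6] → [-4,6] (was ⊥); enqueue []
  #5 pop 0: in=[-5,6] → [-5,6] (no change)

Fixpoint:
  val[0] = [-5,6]
  val[1] = [-6,6]
  val[2] = [-5,6]
  val[3] = [-4,6]

[-5,6]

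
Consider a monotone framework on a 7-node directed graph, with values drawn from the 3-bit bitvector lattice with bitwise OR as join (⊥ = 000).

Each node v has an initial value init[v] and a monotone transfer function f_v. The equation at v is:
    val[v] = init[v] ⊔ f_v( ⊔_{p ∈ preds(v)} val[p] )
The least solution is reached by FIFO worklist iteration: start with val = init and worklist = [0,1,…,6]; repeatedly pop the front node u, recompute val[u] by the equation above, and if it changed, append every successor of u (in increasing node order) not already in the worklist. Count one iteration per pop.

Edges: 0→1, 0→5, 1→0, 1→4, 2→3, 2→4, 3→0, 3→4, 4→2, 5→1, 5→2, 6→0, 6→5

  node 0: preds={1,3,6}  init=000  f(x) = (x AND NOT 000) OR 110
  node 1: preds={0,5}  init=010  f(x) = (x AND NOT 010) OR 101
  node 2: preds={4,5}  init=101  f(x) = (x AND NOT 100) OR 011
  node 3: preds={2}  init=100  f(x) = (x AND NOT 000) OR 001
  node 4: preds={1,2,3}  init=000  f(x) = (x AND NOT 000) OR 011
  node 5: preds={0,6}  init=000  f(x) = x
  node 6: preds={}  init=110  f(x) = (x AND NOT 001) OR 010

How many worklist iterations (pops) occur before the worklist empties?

Iteration log — 13 steps:
  step 1. node 0  ⊔preds=110  new=110  old=000  +wl: 
  step 2. node 1  ⊔preds=110  new=111  old=010  +wl: 0
  step 3. node 2  ⊔preds=000  new=111  old=101  +wl: 
  step 4. node 3  ⊔preds=111  new=111  old=100  +wl: 
  step 5. node 4  ⊔preds=111  new=111  old=000  +wl: 2
  step 6. node 5  ⊔preds=110  new=110  old=000  +wl: 1
  step 7. node 6  ⊔preds=000  new=110  stable
  step 8. node 0  ⊔preds=111  new=111  old=110  +wl: 5
  step 9. node 2  ⊔preds=111  new=111  stable
  step 10. node 1  ⊔preds=111  new=111  stable
  step 11. node 5  ⊔preds=111  new=111  old=110  +wl: 1,2
  step 12. node 1  ⊔preds=111  new=111  stable
  step 13. node 2  ⊔preds=111  new=111  stable

Least fixpoint reached:
  node 0: 111
  node 1: 111
  node 2: 111
  node 3: 111
  node 4: 111
  node 5: 111
  node 6: 110

13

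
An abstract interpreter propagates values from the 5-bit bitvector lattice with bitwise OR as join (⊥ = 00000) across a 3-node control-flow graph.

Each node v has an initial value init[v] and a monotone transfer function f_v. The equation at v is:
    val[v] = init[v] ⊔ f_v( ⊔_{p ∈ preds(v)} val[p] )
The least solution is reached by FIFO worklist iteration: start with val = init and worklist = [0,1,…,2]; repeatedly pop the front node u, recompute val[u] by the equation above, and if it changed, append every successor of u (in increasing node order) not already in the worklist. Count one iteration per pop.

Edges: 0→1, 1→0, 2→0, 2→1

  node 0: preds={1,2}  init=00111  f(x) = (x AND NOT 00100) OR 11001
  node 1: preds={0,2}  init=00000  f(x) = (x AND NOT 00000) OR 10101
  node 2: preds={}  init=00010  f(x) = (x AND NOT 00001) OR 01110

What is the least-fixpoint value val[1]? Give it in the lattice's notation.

Worklist (5 pops):
  #1 pop 0: in=00010 → 11111 (was 00111); enqueue []
  #2 pop 1: in=11111 → 11111 (was 00000); enqueue [0]
  #3 pop 2: in=00000 → 01110 (was 00010); enqueue [1]
  #4 pop 0: in=11111 → 11111 (no change)
  #5 pop 1: in=11111 → 11111 (no change)

Fixpoint:
  val[0] = 11111
  val[1] = 11111
  val[2] = 01110

11111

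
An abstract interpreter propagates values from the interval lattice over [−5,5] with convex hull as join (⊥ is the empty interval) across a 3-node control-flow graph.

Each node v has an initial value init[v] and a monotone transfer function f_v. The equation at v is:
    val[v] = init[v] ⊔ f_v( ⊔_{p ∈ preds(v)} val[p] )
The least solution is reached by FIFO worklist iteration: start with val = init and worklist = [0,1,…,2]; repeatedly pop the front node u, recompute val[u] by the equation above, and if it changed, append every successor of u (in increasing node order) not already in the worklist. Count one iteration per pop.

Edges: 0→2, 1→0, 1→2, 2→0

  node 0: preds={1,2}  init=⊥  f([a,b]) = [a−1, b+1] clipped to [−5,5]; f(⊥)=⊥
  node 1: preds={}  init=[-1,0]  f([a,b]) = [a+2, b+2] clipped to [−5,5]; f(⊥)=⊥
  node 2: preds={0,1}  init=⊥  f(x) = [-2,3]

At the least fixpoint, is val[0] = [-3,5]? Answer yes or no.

Iteration log — 5 steps:
  step 1. node 0  ⊔preds=[-1,0]  new=[-2,1]  old=⊥  +wl: 
  step 2. node 1  ⊔preds=⊥  new=[-1,0]  stable
  step 3. node 2  ⊔preds=[-2,1]  new=[-2,3]  old=⊥  +wl: 0
  step 4. node 0  ⊔preds=[-2,3]  new=[-3,4]  old=[-2,1]  +wl: 2
  step 5. node 2  ⊔preds=[-3,4]  new=[-2,3]  stable

Least fixpoint reached:
  node 0: [-3,4]
  node 1: [-1,0]
  node 2: [-2,3]

no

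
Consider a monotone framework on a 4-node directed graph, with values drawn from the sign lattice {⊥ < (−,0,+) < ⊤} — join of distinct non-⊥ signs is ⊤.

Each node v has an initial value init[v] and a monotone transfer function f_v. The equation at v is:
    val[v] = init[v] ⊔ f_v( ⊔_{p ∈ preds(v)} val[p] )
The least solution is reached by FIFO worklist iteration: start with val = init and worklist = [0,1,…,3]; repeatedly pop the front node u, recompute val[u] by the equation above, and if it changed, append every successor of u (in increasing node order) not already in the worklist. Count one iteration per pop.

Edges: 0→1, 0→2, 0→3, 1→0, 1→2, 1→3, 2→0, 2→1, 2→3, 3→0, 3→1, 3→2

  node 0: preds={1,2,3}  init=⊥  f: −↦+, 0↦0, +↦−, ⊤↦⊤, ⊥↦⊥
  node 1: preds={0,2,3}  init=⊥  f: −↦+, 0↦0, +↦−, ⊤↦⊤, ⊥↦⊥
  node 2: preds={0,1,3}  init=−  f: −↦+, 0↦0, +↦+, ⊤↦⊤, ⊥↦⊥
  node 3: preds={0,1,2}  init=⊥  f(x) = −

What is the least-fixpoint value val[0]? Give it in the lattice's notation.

Iteration log — 8 steps:
  step 1. node 0  ⊔preds=−  new=+  old=⊥  +wl: 
  step 2. node 1  ⊔preds=⊤  new=⊤  old=⊥  +wl: 0
  step 3. node 2  ⊔preds=⊤  new=⊤  old=−  +wl: 1
  step 4. node 3  ⊔preds=⊤  new=−  old=⊥  +wl: 2
  step 5. node 0  ⊔preds=⊤  new=⊤  old=+  +wl: 3
  step 6. node 1  ⊔preds=⊤  new=⊤  stable
  step 7. node 2  ⊔preds=⊤  new=⊤  stable
  step 8. node 3  ⊔preds=⊤  new=−  stable

Least fixpoint reached:
  node 0: ⊤
  node 1: ⊤
  node 2: ⊤
  node 3: −

⊤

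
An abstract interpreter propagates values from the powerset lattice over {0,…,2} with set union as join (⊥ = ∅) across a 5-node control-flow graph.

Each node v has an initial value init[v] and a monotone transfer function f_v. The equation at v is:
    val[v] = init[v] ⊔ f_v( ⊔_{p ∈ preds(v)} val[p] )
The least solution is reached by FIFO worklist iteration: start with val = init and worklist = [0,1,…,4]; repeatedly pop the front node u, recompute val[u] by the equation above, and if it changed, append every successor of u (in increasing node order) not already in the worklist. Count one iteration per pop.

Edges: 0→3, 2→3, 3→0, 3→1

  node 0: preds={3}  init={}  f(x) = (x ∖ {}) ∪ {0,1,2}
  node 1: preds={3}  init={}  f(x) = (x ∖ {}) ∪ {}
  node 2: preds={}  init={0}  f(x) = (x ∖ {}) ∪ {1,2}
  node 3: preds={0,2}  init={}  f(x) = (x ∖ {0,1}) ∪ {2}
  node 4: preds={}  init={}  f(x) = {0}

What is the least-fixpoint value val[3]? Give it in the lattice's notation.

Trace (7 dequeues):
  [1] u=0 | in {} | out {0,1,2} | prev {} | push {}
  [2] u=1 | in {} | out {} | ==
  [3] u=2 | in {} | out {0,1,2} | prev {0} | push {}
  [4] u=3 | in {0,1,2} | out {2} | prev {} | push {0,1}
  [5] u=4 | in {} | out {0} | prev {} | push {}
  [6] u=0 | in {2} | out {0,1,2} | ==
  [7] u=1 | in {2} | out {2} | prev {} | push {}

Converged values:
  [0] {0,1,2}
  [1] {2}
  [2] {0,1,2}
  [3] {2}
  [4] {0}

{2}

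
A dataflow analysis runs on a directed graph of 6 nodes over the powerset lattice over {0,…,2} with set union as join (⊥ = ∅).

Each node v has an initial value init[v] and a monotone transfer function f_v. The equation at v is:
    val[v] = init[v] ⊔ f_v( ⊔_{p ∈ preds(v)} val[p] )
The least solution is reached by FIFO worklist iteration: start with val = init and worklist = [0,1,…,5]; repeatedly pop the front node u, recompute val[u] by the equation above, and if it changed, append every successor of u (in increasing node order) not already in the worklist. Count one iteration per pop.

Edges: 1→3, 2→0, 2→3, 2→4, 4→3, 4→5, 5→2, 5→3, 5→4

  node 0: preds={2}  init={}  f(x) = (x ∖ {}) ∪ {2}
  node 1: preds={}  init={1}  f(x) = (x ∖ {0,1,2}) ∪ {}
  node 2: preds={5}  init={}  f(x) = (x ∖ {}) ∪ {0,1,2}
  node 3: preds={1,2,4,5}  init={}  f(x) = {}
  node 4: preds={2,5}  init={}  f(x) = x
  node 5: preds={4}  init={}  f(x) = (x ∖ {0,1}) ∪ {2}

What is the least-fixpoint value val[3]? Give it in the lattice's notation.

{}

Worklist (10 pops):
  #1 pop 0: in={} → {2} (was {}); enqueue []
  #2 pop 1: in={} → {1} (no change)
  #3 pop 2: in={} → {0,1,2} (was {}); enqueue [0]
  #4 pop 3: in={0,1,2} → {} (no change)
  #5 pop 4: in={0,1,2} → {0,1,2} (was {}); enqueue [3]
  #6 pop 5: in={0,1,2} → {2} (was {}); enqueue [2,4]
  #7 pop 0: in={0,1,2} → {0,1,2} (was {2}); enqueue []
  #8 pop 3: in={0,1,2} → {} (no change)
  #9 pop 2: in={2} → {0,1,2} (no change)
  #10 pop 4: in={0,1,2} → {0,1,2} (no change)

Fixpoint:
  val[0] = {0,1,2}
  val[1] = {1}
  val[2] = {0,1,2}
  val[3] = {}
  val[4] = {0,1,2}
  val[5] = {2}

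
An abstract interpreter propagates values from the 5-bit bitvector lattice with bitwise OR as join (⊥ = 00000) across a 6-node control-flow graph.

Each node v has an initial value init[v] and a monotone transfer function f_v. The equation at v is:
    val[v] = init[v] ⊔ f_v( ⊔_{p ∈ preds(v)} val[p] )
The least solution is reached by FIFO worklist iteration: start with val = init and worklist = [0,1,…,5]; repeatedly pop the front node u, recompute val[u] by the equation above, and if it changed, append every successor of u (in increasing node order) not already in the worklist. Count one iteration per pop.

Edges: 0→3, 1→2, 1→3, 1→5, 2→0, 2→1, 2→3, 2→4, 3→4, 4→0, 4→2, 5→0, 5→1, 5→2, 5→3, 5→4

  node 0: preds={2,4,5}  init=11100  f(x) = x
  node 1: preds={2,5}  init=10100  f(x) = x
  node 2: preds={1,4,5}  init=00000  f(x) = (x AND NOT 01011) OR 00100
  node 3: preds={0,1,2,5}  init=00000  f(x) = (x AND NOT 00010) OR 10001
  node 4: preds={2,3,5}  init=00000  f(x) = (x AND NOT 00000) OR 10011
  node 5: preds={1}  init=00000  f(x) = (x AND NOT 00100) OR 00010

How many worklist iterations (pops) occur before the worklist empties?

12

Iteration log — 12 steps:
  step 1. node 0  ⊔preds=00000  new=11100  stable
  step 2. node 1  ⊔preds=00000  new=10100  stable
  step 3. node 2  ⊔preds=10100  new=10100  old=00000  +wl: 0,1
  step 4. node 3  ⊔preds=11100  new=11101  old=00000  +wl: 
  step 5. node 4  ⊔preds=11101  new=11111  old=00000  +wl: 2
  step 6. node 5  ⊔preds=10100  new=10010  old=00000  +wl: 3,4
  step 7. node 0  ⊔preds=11111  new=11111  old=11100  +wl: 
  step 8. node 1  ⊔preds=10110  new=10110  old=10100  +wl: 5
  step 9. node 2  ⊔preds=11111  new=10100  stable
  step 10. node 3  ⊔preds=11111  new=11101  stable
  step 11. node 4  ⊔preds=11111  new=11111  stable
  step 12. node 5  ⊔preds=10110  new=10010  stable

Least fixpoint reached:
  node 0: 11111
  node 1: 10110
  node 2: 10100
  node 3: 11101
  node 4: 11111
  node 5: 10010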